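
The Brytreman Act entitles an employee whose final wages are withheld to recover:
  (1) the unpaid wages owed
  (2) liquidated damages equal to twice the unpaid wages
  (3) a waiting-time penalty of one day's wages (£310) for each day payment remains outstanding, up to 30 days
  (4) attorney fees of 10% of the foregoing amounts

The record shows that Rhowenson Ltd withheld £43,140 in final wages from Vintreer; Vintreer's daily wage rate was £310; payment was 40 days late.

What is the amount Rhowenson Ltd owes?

Total award: £152,592

Doubled: 2 × £43,140 = £86,280
Penalty days: min(40, 30) = 30
Waiting-time penalty: 30 × £310 = £9,300
Subtotal: £43,140 + £86,280 + £9,300 = £138,720
Attorney fees: 10% of £138,720 = £13,872
Total award: £138,720 + £13,872 = £152,592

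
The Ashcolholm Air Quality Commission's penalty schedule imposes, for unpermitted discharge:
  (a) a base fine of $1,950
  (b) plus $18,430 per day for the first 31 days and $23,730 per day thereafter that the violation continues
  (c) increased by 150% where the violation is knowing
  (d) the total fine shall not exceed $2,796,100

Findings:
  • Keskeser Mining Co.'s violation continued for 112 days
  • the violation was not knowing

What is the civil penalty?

$2,495,410

First 31 days: 31 × $18,430 = $571,330
Remaining days: (112 − 31) × $23,730 = $1,922,130
Per-day component: $571,330 + $1,922,130 = $2,493,460
Base plus per-day: $1,950 + $2,493,460 = $2,495,410
The violation was not knowing: no 150% increase.
Cap at $2,796,100: $2,495,410 is within the cap, no reduction.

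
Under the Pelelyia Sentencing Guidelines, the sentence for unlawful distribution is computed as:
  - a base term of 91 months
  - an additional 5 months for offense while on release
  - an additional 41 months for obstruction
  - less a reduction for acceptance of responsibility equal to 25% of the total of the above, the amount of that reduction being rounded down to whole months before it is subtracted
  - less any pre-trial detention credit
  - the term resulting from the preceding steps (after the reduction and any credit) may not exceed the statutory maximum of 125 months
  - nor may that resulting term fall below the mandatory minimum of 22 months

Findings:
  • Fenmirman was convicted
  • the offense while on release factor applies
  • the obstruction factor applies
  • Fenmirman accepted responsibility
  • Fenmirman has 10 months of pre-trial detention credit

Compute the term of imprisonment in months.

Sentence: 93 months

Offense while on release enhancement: +5 months
Obstruction enhancement: +41 months
Adjusted term: 91 months + 5 months + 41 months = 137 months
Acceptance of responsibility reduction: 25% of 137 months = 34 months (rounded down)
After reduction: 137 − 34 = 103 months
Less pre-trial detention credit: 103 months − 10 months = 93 months
Cap at 125 months: 93 months is within the cap, no reduction.
Minimum 22 months: 93 months meets the minimum, no increase.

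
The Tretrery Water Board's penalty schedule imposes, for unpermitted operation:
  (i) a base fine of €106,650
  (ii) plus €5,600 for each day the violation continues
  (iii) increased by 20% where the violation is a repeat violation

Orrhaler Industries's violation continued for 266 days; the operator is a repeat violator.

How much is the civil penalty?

Per-day component: 266 × €5,600 = €1,489,600
Base plus per-day: €106,650 + €1,489,600 = €1,596,250
Enhancement: 20% of €1,596,250 = €319,250
Enhanced fine: €1,596,250 + €319,250 = €1,915,500

€1,915,500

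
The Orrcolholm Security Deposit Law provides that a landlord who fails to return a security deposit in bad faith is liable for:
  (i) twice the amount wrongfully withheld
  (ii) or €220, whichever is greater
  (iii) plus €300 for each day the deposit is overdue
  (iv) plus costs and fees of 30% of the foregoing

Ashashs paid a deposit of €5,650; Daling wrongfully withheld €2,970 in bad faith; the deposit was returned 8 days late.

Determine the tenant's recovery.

Recovery: €10,842

Doubled: 2 × €2,970 = €5,940
Minimum €220: €5,940 meets the minimum, no increase.
Late-return penalty: 8 × €300 = €2,400
Damages plus late penalty: €5,940 + €2,400 = €8,340
Costs and fees: 30% of €8,340 = €2,502
Total recovery: €8,340 + €2,502 = €10,842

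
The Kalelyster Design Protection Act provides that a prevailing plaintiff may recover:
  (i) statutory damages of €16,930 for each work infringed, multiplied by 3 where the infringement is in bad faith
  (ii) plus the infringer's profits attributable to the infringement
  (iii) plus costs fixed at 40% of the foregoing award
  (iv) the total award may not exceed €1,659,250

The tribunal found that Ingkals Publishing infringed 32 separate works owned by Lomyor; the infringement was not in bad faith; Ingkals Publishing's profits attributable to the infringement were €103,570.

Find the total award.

Statutory damages: 32 × €16,930 = €541,760
Infringement not in bad faith: no ×3 enhancement.
Combined award: €541,760 + €103,570 = €645,330
Costs: 40% of €645,330 = €258,132
Award plus costs: €645,330 + €258,132 = €903,462
Cap at €1,659,250: €903,462 is within the cap, no reduction.

€903,462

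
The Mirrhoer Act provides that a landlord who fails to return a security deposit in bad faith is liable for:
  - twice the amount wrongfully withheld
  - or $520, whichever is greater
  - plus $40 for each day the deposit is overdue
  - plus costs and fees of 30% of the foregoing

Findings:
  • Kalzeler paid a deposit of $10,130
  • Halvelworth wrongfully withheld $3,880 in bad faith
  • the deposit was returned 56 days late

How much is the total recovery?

Doubled: 2 × $3,880 = $7,760
Minimum $520: $7,760 meets the minimum, no increase.
Late-return penalty: 56 × $40 = $2,240
Damages plus late penalty: $7,760 + $2,240 = $10,000
Costs and fees: 30% of $10,000 = $3,000
Total recovery: $10,000 + $3,000 = $13,000

$13,000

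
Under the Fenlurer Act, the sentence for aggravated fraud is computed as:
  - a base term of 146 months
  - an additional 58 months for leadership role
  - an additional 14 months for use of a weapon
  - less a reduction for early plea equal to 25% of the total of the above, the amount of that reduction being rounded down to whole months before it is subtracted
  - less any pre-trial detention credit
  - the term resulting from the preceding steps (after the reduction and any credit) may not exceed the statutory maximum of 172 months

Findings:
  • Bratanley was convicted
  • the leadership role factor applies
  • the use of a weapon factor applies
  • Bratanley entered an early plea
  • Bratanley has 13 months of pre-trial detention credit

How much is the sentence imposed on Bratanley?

Leadership role enhancement: +58 months
Use of a weapon enhancement: +14 months
Adjusted term: 146 months + 58 months + 14 months = 218 months
Early plea reduction: 25% of 218 months = 54 months (rounded down)
After reduction: 218 − 54 = 164 months
Less pre-trial detention credit: 164 months − 13 months = 151 months
Cap at 172 months: 151 months is within the cap, no reduction.

Sentence: 151 months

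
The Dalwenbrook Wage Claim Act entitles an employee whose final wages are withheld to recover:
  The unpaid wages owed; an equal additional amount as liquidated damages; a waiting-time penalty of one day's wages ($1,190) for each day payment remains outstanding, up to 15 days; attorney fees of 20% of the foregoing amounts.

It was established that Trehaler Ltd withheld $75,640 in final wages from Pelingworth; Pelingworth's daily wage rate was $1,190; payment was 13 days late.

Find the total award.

Liquidated damages (equal amount): $75,640
Penalty days: min(13, 15) = 13
Waiting-time penalty: 13 × $1,190 = $15,470
Subtotal: $75,640 + $75,640 + $15,470 = $166,750
Attorney fees: 20% of $166,750 = $33,350
Total award: $166,750 + $33,350 = $200,100

$200,100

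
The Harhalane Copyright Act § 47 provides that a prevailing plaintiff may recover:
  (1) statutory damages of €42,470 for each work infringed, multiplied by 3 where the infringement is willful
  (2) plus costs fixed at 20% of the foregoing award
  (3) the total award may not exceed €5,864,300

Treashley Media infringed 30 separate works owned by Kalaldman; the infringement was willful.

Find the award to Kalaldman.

€4,586,760

Statutory damages: 30 × €42,470 = €1,274,100
Trebled: 3 × €1,274,100 = €3,822,300
Costs: 20% of €3,822,300 = €764,460
Award plus costs: €3,822,300 + €764,460 = €4,586,760
Cap at €5,864,300: €4,586,760 is within the cap, no reduction.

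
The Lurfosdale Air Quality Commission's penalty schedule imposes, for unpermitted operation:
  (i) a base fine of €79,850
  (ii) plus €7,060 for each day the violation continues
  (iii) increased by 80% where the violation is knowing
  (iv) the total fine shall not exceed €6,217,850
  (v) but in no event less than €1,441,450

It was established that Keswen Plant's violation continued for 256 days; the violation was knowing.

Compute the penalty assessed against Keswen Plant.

Per-day component: 256 × €7,060 = €1,807,360
Base plus per-day: €79,850 + €1,807,360 = €1,887,210
Enhancement: 80% of €1,887,210 = €1,509,768
Enhanced fine: €1,887,210 + €1,509,768 = €3,396,978
Cap at €6,217,850: €3,396,978 is within the cap, no reduction.
Minimum €1,441,450: €3,396,978 meets the minimum, no increase.

€3,396,978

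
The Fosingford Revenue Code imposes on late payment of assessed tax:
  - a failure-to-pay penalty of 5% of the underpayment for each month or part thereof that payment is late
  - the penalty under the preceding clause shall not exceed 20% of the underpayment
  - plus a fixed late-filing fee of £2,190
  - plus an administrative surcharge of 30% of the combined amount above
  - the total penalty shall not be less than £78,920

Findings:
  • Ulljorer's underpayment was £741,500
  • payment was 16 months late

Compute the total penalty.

£195,637

Accrued rate: 5% × 16 = 80%, capped at 20% → 20%
Failure-to-pay penalty: 20% of £741,500 = £148,300
Penalty before surcharge: £148,300 + £2,190 = £150,490
Administrative surcharge: 30% of £150,490 = £45,147
Total penalty: £150,490 + £45,147 = £195,637
Minimum £78,920: £195,637 meets the minimum, no increase.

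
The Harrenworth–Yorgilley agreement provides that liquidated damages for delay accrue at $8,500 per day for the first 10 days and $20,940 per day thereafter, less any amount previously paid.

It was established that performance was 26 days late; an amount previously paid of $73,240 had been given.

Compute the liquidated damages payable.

First 10 days: 10 × $8,500 = $85,000
Remaining days: (26 − 10) × $20,940 = $335,040
Accrued per-day damages: $85,000 + $335,040 = $420,040
Less amount previously paid: $420,040 − $73,240 = $346,800

$346,800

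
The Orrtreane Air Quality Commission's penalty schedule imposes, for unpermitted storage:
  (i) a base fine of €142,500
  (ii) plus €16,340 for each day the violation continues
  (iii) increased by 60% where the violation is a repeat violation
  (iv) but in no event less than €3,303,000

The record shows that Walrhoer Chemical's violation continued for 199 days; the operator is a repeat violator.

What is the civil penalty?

€5,430,656

Per-day component: 199 × €16,340 = €3,251,660
Base plus per-day: €142,500 + €3,251,660 = €3,394,160
Enhancement: 60% of €3,394,160 = €2,036,496
Enhanced fine: €3,394,160 + €2,036,496 = €5,430,656
Minimum €3,303,000: €5,430,656 meets the minimum, no increase.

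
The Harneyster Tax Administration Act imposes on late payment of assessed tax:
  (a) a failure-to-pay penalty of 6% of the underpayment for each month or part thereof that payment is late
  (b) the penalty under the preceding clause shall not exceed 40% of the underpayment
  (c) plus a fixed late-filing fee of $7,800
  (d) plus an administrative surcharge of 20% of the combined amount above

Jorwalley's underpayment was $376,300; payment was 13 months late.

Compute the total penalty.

$189,984

Accrued rate: 6% × 13 = 78%, capped at 40% → 40%
Failure-to-pay penalty: 40% of $376,300 = $150,520
Penalty before surcharge: $150,520 + $7,800 = $158,320
Administrative surcharge: 20% of $158,320 = $31,664
Total penalty: $158,320 + $31,664 = $189,984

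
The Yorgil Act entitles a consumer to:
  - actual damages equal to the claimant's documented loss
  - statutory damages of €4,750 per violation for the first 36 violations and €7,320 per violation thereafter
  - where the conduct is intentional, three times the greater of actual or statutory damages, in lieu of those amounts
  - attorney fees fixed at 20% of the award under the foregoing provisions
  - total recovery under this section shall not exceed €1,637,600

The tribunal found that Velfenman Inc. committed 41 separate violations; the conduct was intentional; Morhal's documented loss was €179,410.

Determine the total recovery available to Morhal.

First 36 violations: 36 × €4,750 = €171,000
Remaining violations: (41 − 36) × €7,320 = €36,600
Statutory damages: €171,000 + €36,600 = €207,600
Greater of actual damages (€179,410) or statutory damages (€207,600): €207,600
Trebled: 3 × €207,600 = €622,800
Attorney fees: 20% of €622,800 = €124,560
Total before cap: €622,800 + €124,560 = €747,360
Cap at €1,637,600: €747,360 is within the cap, no reduction.

Total recovery: €747,360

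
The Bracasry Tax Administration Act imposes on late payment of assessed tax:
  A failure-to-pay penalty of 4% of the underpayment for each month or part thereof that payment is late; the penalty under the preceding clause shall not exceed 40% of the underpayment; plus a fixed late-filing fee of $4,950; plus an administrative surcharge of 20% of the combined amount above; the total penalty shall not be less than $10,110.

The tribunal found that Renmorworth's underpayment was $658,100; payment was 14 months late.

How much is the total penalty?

$321,828

Accrued rate: 4% × 14 = 56%, capped at 40% → 40%
Failure-to-pay penalty: 40% of $658,100 = $263,240
Penalty before surcharge: $263,240 + $4,950 = $268,190
Administrative surcharge: 20% of $268,190 = $53,638
Total penalty: $268,190 + $53,638 = $321,828
Minimum $10,110: $321,828 meets the minimum, no increase.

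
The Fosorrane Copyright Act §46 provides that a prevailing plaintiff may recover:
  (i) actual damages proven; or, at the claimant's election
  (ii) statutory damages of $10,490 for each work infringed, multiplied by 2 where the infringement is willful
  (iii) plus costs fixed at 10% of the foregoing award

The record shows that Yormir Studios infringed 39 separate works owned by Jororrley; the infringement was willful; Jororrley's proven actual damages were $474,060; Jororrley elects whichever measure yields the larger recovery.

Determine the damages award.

Statutory damages: 39 × $10,490 = $409,110
Doubled: 2 × $409,110 = $818,220
Greater of actual damages ($474,060) or enhanced statutory damages ($818,220): $818,220
Costs: 10% of $818,220 = $81,822
Award plus costs: $818,220 + $81,822 = $900,042

Award: $900,042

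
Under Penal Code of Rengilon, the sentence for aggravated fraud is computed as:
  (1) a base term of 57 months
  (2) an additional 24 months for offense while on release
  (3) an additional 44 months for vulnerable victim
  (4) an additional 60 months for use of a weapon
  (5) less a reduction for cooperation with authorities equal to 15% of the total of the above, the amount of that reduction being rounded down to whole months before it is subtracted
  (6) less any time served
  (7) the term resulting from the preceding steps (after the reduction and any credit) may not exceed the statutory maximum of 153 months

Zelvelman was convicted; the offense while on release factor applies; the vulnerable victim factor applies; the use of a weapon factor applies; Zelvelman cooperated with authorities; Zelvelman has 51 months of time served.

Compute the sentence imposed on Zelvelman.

Sentence: 107 months

Offense while on release enhancement: +24 months
Vulnerable victim enhancement: +44 months
Use of a weapon enhancement: +60 months
Adjusted term: 57 months + 24 months + 44 months + 60 months = 185 months
Cooperation with authorities reduction: 15% of 185 months = 27 months (rounded down)
After reduction: 185 − 27 = 158 months
Less time served: 158 months − 51 months = 107 months
Cap at 153 months: 107 months is within the cap, no reduction.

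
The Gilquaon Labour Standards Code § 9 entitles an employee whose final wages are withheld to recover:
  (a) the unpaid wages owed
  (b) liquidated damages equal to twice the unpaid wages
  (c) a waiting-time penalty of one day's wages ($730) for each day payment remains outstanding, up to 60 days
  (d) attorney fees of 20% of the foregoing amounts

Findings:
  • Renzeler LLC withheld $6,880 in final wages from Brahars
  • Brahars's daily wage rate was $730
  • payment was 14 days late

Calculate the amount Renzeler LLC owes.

Doubled: 2 × $6,880 = $13,760
Penalty days: min(14, 60) = 14
Waiting-time penalty: 14 × $730 = $10,220
Subtotal: $6,880 + $13,760 + $10,220 = $30,860
Attorney fees: 20% of $30,860 = $6,172
Total award: $30,860 + $6,172 = $37,032

$37,032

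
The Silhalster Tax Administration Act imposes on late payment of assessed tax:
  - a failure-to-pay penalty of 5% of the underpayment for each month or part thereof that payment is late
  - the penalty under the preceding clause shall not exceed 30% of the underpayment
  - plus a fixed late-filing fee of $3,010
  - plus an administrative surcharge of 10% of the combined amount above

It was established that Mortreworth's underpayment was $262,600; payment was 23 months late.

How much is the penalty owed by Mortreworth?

$89,969

Accrued rate: 5% × 23 = 115%, capped at 30% → 30%
Failure-to-pay penalty: 30% of $262,600 = $78,780
Penalty before surcharge: $78,780 + $3,010 = $81,790
Administrative surcharge: 10% of $81,790 = $8,179
Total penalty: $81,790 + $8,179 = $89,969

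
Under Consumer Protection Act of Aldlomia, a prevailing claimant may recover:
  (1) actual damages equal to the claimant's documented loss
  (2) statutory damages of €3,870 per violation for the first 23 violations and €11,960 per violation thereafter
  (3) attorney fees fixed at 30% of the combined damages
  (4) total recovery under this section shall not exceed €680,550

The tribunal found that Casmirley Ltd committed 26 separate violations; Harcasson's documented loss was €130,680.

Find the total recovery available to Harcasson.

First 23 violations: 23 × €3,870 = €89,010
Remaining violations: (26 − 23) × €11,960 = €35,880
Statutory damages: €89,010 + €35,880 = €124,890
Combined damages: €130,680 + €124,890 = €255,570
Attorney fees: 30% of €255,570 = €76,671
Total before cap: €255,570 + €76,671 = €332,241
Cap at €680,550: €332,241 is within the cap, no reduction.

€332,241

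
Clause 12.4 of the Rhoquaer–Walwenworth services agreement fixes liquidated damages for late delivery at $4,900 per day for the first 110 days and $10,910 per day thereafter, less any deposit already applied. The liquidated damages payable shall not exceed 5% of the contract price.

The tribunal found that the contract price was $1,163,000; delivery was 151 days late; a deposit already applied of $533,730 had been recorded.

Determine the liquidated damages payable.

$58,150

First 110 days: 110 × $4,900 = $539,000
Remaining days: (151 − 110) × $10,910 = $447,310
Accrued per-day damages: $539,000 + $447,310 = $986,310
Less deposit already applied: $986,310 − $533,730 = $452,580
Cap: 5% of $1,163,000 = $58,150
Cap at $58,150: $452,580 exceeds the cap → $58,150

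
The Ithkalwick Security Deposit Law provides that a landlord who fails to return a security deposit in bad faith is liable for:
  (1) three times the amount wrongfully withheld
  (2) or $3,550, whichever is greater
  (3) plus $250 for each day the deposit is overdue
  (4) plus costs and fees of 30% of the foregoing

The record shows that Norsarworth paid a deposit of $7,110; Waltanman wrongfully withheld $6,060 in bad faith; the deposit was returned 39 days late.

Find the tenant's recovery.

Trebled: 3 × $6,060 = $18,180
Minimum $3,550: $18,180 meets the minimum, no increase.
Late-return penalty: 39 × $250 = $9,750
Damages plus late penalty: $18,180 + $9,750 = $27,930
Costs and fees: 30% of $27,930 = $8,379
Total recovery: $27,930 + $8,379 = $36,309

$36,309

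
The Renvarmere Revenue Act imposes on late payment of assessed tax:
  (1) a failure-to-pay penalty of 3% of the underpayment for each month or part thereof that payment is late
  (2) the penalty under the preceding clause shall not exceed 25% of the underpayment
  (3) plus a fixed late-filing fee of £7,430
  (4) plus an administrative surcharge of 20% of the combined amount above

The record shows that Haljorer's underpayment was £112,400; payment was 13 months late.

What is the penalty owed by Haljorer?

£42,636

Accrued rate: 3% × 13 = 39%, capped at 25% → 25%
Failure-to-pay penalty: 25% of £112,400 = £28,100
Penalty before surcharge: £28,100 + £7,430 = £35,530
Administrative surcharge: 20% of £35,530 = £7,106
Total penalty: £35,530 + £7,106 = £42,636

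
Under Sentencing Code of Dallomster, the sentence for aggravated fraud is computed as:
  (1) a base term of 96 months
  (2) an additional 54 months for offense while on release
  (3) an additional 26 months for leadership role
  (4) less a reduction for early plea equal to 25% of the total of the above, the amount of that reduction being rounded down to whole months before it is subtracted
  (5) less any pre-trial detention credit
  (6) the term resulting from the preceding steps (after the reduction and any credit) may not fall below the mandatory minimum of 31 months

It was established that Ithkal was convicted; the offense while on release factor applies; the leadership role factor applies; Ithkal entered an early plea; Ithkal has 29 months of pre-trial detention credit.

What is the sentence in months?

Offense while on release enhancement: +54 months
Leadership role enhancement: +26 months
Adjusted term: 96 months + 54 months + 26 months = 176 months
Early plea reduction: 25% of 176 months = 44 months (rounded down)
After reduction: 176 − 44 = 132 months
Less pre-trial detention credit: 132 months − 29 months = 103 months
Minimum 31 months: 103 months meets the minimum, no increase.

Sentence: 103 months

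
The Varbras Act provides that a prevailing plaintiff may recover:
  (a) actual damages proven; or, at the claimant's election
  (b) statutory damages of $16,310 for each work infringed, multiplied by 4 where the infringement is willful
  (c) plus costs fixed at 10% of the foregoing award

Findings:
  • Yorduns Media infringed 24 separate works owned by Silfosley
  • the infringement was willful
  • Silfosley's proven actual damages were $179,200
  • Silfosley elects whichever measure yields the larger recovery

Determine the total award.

Statutory damages: 24 × $16,310 = $391,440
Multiplied by 4: 4 × $391,440 = $1,565,760
Greater of actual damages ($179,200) or enhanced statutory damages ($1,565,760): $1,565,760
Costs: 10% of $1,565,760 = $156,576
Award plus costs: $1,565,760 + $156,576 = $1,722,336

$1,722,336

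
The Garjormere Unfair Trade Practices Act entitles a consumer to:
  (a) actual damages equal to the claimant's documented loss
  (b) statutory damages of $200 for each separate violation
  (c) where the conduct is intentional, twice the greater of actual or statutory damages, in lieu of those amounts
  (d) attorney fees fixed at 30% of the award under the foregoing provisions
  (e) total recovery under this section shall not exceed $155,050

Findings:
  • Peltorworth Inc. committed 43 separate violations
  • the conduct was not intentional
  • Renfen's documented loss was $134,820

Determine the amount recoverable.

Statutory damages: 43 × $200 = $8,600
Conduct not intentional: the in-lieu enhancement does not apply.
Actual plus statutory damages: $134,820 + $8,600 = $143,420
Attorney fees: 30% of $143,420 = $43,026
Total before cap: $143,420 + $43,026 = $186,446
Cap at $155,050: $186,446 exceeds the cap → $155,050

Total recovery: $155,050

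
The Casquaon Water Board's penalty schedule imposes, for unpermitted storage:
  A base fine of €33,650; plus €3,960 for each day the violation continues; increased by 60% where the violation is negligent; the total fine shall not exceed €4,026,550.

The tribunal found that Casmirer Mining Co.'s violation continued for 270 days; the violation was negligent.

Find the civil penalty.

€1,764,560

Per-day component: 270 × €3,960 = €1,069,200
Base plus per-day: €33,650 + €1,069,200 = €1,102,850
Enhancement: 60% of €1,102,850 = €661,710
Enhanced fine: €1,102,850 + €661,710 = €1,764,560
Cap at €4,026,550: €1,764,560 is within the cap, no reduction.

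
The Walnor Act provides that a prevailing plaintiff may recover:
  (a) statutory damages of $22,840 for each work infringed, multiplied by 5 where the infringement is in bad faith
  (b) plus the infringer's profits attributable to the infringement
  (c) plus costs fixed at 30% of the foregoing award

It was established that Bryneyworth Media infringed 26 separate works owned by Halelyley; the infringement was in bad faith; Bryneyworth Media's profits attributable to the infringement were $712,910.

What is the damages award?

$4,786,743

Statutory damages: 26 × $22,840 = $593,840
Multiplied by 5: 5 × $593,840 = $2,969,200
Combined award: $2,969,200 + $712,910 = $3,682,110
Costs: 30% of $3,682,110 = $1,104,633
Award plus costs: $3,682,110 + $1,104,633 = $4,786,743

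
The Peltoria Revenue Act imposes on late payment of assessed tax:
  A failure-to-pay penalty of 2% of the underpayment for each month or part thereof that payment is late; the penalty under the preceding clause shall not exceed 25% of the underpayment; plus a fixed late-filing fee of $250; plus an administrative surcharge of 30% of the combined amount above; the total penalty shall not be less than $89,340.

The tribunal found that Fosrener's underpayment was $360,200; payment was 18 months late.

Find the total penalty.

Accrued rate: 2% × 18 = 36%, capped at 25% → 25%
Failure-to-pay penalty: 25% of $360,200 = $90,050
Penalty before surcharge: $90,050 + $250 = $90,300
Administrative surcharge: 30% of $90,300 = $27,090
Total penalty: $90,300 + $27,090 = $117,390
Minimum $89,340: $117,390 meets the minimum, no increase.

$117,390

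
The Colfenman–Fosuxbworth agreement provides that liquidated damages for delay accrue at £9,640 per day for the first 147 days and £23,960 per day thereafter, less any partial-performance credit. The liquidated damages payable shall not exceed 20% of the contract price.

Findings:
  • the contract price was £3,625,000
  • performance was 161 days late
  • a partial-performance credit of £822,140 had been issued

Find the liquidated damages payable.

£725,000

First 147 days: 147 × £9,640 = £1,417,080
Remaining days: (161 − 147) × £23,960 = £335,440
Accrued per-day damages: £1,417,080 + £335,440 = £1,752,520
Less partial-performance credit: £1,752,520 − £822,140 = £930,380
Cap: 20% of £3,625,000 = £725,000
Cap at £725,000: £930,380 exceeds the cap → £725,000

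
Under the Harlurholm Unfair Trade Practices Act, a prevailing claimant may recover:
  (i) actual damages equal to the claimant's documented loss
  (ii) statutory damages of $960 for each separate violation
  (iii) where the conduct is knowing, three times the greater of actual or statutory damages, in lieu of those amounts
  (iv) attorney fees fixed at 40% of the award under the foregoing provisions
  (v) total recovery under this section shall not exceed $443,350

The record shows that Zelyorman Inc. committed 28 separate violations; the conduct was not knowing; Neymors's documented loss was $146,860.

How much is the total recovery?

Total recovery: $243,236

Statutory damages: 28 × $960 = $26,880
Conduct not knowing: the in-lieu enhancement does not apply.
Actual plus statutory damages: $146,860 + $26,880 = $173,740
Attorney fees: 40% of $173,740 = $69,496
Total before cap: $173,740 + $69,496 = $243,236
Cap at $443,350: $243,236 is within the cap, no reduction.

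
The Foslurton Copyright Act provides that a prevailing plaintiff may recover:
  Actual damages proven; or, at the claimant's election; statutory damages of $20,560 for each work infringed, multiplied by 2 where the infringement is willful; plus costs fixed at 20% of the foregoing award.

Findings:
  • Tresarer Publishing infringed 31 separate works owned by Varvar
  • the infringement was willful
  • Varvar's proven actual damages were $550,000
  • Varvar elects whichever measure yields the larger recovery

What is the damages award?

$1,529,664

Statutory damages: 31 × $20,560 = $637,360
Doubled: 2 × $637,360 = $1,274,720
Greater of actual damages ($550,000) or enhanced statutory damages ($1,274,720): $1,274,720
Costs: 20% of $1,274,720 = $254,944
Award plus costs: $1,274,720 + $254,944 = $1,529,664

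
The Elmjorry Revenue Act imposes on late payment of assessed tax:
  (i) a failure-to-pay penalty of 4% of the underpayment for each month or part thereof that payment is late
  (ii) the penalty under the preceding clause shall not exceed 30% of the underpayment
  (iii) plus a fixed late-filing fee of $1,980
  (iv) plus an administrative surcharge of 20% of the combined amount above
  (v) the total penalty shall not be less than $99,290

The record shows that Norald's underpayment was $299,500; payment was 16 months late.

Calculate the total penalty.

Accrued rate: 4% × 16 = 64%, capped at 30% → 30%
Failure-to-pay penalty: 30% of $299,500 = $89,850
Penalty before surcharge: $89,850 + $1,980 = $91,830
Administrative surcharge: 20% of $91,830 = $18,366
Total penalty: $91,830 + $18,366 = $110,196
Minimum $99,290: $110,196 meets the minimum, no increase.

$110,196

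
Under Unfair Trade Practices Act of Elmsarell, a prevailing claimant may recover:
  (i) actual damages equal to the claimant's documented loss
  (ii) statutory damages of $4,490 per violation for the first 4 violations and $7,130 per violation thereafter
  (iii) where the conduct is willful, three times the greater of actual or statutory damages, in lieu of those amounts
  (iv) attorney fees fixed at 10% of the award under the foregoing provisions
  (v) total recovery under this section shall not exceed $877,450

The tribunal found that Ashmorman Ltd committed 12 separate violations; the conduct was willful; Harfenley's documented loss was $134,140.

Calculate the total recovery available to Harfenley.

First 4 violations: 4 × $4,490 = $17,960
Remaining violations: (12 − 4) × $7,130 = $57,040
Statutory damages: $17,960 + $57,040 = $75,000
Greater of actual damages ($134,140) or statutory damages ($75,000): $134,140
Trebled: 3 × $134,140 = $402,420
Attorney fees: 10% of $402,420 = $40,242
Total before cap: $402,420 + $40,242 = $442,662
Cap at $877,450: $442,662 is within the cap, no reduction.

Total recovery: $442,662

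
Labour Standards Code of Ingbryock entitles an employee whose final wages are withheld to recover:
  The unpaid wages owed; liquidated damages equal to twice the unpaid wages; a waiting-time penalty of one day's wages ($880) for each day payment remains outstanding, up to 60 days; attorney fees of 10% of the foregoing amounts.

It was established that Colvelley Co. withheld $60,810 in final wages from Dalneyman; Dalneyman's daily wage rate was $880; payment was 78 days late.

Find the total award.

Doubled: 2 × $60,810 = $121,620
Penalty days: min(78, 60) = 60
Waiting-time penalty: 60 × $880 = $52,800
Subtotal: $60,810 + $121,620 + $52,800 = $235,230
Attorney fees: 10% of $235,230 = $23,523
Total award: $235,230 + $23,523 = $258,753

$258,753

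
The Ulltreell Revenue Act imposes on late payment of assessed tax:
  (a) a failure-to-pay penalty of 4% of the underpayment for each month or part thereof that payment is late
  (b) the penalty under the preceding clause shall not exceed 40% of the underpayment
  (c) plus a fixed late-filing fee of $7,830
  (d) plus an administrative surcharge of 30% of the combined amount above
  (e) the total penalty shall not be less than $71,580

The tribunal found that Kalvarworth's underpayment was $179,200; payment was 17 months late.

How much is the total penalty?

Accrued rate: 4% × 17 = 68%, capped at 40% → 40%
Failure-to-pay penalty: 40% of $179,200 = $71,680
Penalty before surcharge: $71,680 + $7,830 = $79,510
Administrative surcharge: 30% of $79,510 = $23,853
Total penalty: $79,510 + $23,853 = $103,363
Minimum $71,580: $103,363 meets the minimum, no increase.

$103,363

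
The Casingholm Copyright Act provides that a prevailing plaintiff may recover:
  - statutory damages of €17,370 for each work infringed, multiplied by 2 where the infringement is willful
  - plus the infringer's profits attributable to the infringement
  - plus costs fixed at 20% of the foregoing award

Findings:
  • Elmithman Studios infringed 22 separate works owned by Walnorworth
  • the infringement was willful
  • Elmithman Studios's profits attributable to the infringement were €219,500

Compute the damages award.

€1,180,536

Statutory damages: 22 × €17,370 = €382,140
Doubled: 2 × €382,140 = €764,280
Combined award: €764,280 + €219,500 = €983,780
Costs: 20% of €983,780 = €196,756
Award plus costs: €983,780 + €196,756 = €1,180,536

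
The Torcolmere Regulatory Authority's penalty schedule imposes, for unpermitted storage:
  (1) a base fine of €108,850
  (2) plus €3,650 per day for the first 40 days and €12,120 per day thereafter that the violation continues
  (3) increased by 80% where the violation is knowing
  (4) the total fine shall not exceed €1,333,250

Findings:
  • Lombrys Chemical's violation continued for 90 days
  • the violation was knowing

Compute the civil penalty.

€1,333,250

First 40 days: 40 × €3,650 = €146,000
Remaining days: (90 − 40) × €12,120 = €606,000
Per-day component: €146,000 + €606,000 = €752,000
Base plus per-day: €108,850 + €752,000 = €860,850
Enhancement: 80% of €860,850 = €688,680
Enhanced fine: €860,850 + €688,680 = €1,549,530
Cap at €1,333,250: €1,549,530 exceeds the cap → €1,333,250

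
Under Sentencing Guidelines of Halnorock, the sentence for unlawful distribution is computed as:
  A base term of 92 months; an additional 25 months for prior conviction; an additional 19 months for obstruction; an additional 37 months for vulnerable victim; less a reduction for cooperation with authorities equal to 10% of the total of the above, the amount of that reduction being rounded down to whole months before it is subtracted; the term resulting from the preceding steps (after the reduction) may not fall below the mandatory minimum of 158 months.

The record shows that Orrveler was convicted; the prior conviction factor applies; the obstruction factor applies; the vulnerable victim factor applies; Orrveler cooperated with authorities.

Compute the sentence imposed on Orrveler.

Prior conviction enhancement: +25 months
Obstruction enhancement: +19 months
Vulnerable victim enhancement: +37 months
Adjusted term: 92 months + 25 months + 19 months + 37 months = 173 months
Cooperation with authorities reduction: 10% of 173 months = 17 months (rounded down)
After reduction: 173 − 17 = 156 months
Minimum 158 months: 156 months is below the minimum → 158 months

Sentence: 158 months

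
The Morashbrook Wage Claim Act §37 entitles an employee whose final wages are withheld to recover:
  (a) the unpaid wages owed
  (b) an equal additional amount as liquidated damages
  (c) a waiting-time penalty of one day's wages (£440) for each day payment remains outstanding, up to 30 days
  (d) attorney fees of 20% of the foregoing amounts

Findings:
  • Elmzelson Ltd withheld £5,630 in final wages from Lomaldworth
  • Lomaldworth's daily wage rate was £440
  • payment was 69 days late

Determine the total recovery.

£29,352

Liquidated damages (equal amount): £5,630
Penalty days: min(69, 30) = 30
Waiting-time penalty: 30 × £440 = £13,200
Subtotal: £5,630 + £5,630 + £13,200 = £24,460
Attorney fees: 20% of £24,460 = £4,892
Total award: £24,460 + £4,892 = £29,352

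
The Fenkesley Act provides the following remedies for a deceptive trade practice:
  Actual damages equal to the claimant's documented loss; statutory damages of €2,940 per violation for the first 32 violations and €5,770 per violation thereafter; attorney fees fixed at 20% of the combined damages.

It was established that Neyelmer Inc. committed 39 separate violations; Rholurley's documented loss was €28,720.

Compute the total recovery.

First 32 violations: 32 × €2,940 = €94,080
Remaining violations: (39 − 32) × €5,770 = €40,390
Statutory damages: €94,080 + €40,390 = €134,470
Combined damages: €28,720 + €134,470 = €163,190
Attorney fees: 20% of €163,190 = €32,638
Total recovery: €163,190 + €32,638 = €195,828

€195,828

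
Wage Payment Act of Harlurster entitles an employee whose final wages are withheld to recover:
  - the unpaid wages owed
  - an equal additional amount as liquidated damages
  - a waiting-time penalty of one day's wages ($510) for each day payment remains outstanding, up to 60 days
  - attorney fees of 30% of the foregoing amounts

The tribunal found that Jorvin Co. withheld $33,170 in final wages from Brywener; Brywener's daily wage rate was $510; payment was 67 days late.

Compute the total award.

Liquidated damages (equal amount): $33,170
Penalty days: min(67, 60) = 60
Waiting-time penalty: 60 × $510 = $30,600
Subtotal: $33,170 + $33,170 + $30,600 = $96,940
Attorney fees: 30% of $96,940 = $29,082
Total award: $96,940 + $29,082 = $126,022

$126,022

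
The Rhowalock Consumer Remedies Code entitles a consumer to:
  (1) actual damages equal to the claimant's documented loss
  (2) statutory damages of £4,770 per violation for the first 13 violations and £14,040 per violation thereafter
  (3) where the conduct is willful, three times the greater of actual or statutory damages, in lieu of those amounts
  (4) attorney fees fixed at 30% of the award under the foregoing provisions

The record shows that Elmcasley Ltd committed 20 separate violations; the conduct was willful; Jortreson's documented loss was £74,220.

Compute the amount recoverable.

£625,131

First 13 violations: 13 × £4,770 = £62,010
Remaining violations: (20 − 13) × £14,040 = £98,280
Statutory damages: £62,010 + £98,280 = £160,290
Greater of actual damages (£74,220) or statutory damages (£160,290): £160,290
Trebled: 3 × £160,290 = £480,870
Attorney fees: 30% of £480,870 = £144,261
Total recovery: £480,870 + £144,261 = £625,131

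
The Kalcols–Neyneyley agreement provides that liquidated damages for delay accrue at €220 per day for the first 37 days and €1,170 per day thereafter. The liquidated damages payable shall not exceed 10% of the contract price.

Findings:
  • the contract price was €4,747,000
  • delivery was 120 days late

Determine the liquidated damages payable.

First 37 days: 37 × €220 = €8,140
Remaining days: (120 − 37) × €1,170 = €97,110
Accrued per-day damages: €8,140 + €97,110 = €105,250
Cap: 10% of €4,747,000 = €474,700
Cap at €474,700: €105,250 is within the cap, no reduction.

€105,250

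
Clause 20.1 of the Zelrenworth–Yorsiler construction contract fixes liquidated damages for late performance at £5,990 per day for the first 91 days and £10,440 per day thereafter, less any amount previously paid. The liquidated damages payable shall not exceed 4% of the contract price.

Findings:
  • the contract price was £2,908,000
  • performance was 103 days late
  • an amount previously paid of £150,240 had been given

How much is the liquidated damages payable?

Liquidated damages: £116,320

First 91 days: 91 × £5,990 = £545,090
Remaining days: (103 − 91) × £10,440 = £125,280
Accrued per-day damages: £545,090 + £125,280 = £670,370
Less amount previously paid: £670,370 − £150,240 = £520,130
Cap: 4% of £2,908,000 = £116,320
Cap at £116,320: £520,130 exceeds the cap → £116,320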